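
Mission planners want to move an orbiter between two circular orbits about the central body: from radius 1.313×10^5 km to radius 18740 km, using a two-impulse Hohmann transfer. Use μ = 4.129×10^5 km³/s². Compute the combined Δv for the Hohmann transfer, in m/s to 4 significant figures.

The Hohmann ellipse has a_t = (r₁ + r₂)/2 = 75020 km.
Circular speed at r₁: v₁ = √(μ/r₁) = √(4.129×10^5/1.313×10^5) = 1.7733 km/s.
On the transfer ellipse at r₁, vis-viva equation gives v_a = √[μ(2/r₁ − 1/a_t)] = 0.88631 km/s.
First burn Δv₁ = |v_a − v₁| = 0.8870 km/s.
Circular speed at r₂: v₂ = √(μ/r₂) = 4.694 km/s.
Transfer-orbit speed at r₂: v_p = √[μ(2/r₂ − 1/a_t)] = 6.210 km/s.
Second burn Δv₂ = |v₂ − v_p| = 1.516 km/s.
Total Δv = Δv₁ + Δv₂ = 2.403 km/s.

Δv = 2403 m/s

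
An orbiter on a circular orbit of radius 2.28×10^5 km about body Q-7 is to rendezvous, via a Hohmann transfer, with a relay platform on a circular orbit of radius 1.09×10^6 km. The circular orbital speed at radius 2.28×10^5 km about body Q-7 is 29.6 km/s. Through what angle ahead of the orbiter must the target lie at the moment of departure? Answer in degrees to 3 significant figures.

From the circular-orbit relation v² = μ/r at r = 2.28×10^5 km: μ = v²r = (29.6)² × 2.28×10^5 = 1.99764×10^8 km³/s².
Semi-major axis of the transfer orbit: a_t = (2.280×10^5 + 1.090×10^6)/2 = 6.590×10^5 km.
Transfer time t = π√(a_t³/μ) = 1.1891×10^5 s.
The target's mean motion on its circular orbit is ω₂ = √(μ/r₂³) = 1.2420×10^-5 rad/s.
Angle swept by the target during transfer: ω₂·t = 1.4769 rad = 84.62°.
Arrival is 180° from departure on the ellipse, so φ = 180° − 84.62° = 95.4°.

φ = 95.4°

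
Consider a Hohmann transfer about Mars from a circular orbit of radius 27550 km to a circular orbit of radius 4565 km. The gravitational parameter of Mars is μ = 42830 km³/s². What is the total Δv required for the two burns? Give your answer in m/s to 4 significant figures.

Δv = 1531 m/s

Transfer-ellipse semi-major axis a_t = (r₁ + r₂)/2 = (27550 + 4565)/2 = 16057.5 km.
At r₁ the circular-orbit speed is v₁ = √(μ/r₁) = 1.2468 km/s.
Transfer-orbit speed at r₁ (vis-viva equation): v_a = √[μ(2/r₁ − 1/a_t)] = 0.66481 km/s.
First burn Δv₁ = |v_a − v₁| = 0.5820 km/s.
Circular speed at r₂: v₂ = √(μ/r₂) = 3.0630 km/s.
Transfer-orbit speed at r₂: v_p = √[μ(2/r₂ − 1/a_t)] = 4.0121 km/s.
Second burn Δv₂ = |v₂ − v_p| = 0.9491 km/s.
Δv = Δv₁ + Δv₂ = 0.5820 + 0.9491 = 1.531 km/s.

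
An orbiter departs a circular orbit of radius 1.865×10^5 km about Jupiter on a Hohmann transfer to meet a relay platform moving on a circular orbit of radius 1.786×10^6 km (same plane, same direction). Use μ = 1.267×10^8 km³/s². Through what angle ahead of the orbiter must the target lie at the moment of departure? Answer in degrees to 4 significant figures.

Semi-major axis of the transfer orbit: a_t = (1.865×10^5 + 1.786×10^6)/2 = 9.8625×10^5 km.
The half-period of the transfer ellipse is t = π√(a_t³/μ) = 2.73364×10^5 s.
Target angular speed ω₂ = √(μ/r₂³) = 4.71592×10^-6 rad/s.
Angle swept by the target during transfer: ω₂·t = 1.28916 rad = 73.86°.
The orbiter traverses 180° on the transfer ellipse, so the target must lead by 180° − 73.86° = 106.1°.

φ = 106.1°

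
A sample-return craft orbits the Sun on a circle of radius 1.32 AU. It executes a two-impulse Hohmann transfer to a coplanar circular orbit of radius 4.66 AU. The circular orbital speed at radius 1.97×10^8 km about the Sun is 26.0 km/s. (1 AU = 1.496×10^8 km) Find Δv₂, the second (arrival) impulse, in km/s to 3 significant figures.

Δv₂ = 4.64 km/s

From the circular-orbit relation v² = μ/r at r = 1.97×10^8 km: μ = v²r = (26.0)² × 1.97×10^8 = 1.33172×10^11 km³/s².
In km: r₁ = 1.32 × 1.496×10^8 = 1.97472×10^8 km; r₂ = 4.66 × 1.496×10^8 = 6.97136×10^8 km.
The Hohmann ellipse has a_t = (r₁ + r₂)/2 = 4.47304×10^8 km.
On the circular orbit at r = 6.97136×10^8 km, v_c = √(μ/r) = 13.821 km/s.
Vis-viva on the transfer ellipse at r = 6.97136×10^8 km gives v_t = √[μ(2/r − 1/a_t)] = 9.1833 km/s.
Δv₂ = |v_t − v_c| = |9.1833 − 13.821| = 4.638 km/s.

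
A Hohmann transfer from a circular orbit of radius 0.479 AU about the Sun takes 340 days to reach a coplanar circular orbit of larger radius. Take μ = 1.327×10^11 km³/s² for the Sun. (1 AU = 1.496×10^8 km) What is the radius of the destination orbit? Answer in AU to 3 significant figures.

In km: r₁ = 0.479 × 1.496×10^8 = 7.16584×10^7 km.
Transfer time t = 340 days = 2.9376×10^7 s, and t = π√(a_t³/μ).
So a_t = (μ t²/π²)^(1/3) = (1.327×10^11 × (2.9376×10^7)² / π²)^(1/3) = 2.2639×10^8 km.
Since a_t = (r₁ + r₂)/2, r₂ = 2a_t − r₁ = 2×2.2639×10^8 − 7.16584×10^7 = 3.811216×10^8 km.
In AU: r₂ = 3.811216×10^8 / 1.496×10^8 = 2.55 AU.

r₂ = 2.55 AU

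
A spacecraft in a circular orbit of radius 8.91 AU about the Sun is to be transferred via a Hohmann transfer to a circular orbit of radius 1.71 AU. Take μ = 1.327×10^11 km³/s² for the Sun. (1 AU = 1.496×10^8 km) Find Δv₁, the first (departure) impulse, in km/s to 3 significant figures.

In km: r₁ = 8.91 × 1.496×10^8 = 1.332936×10^9 km; r₂ = 1.71 × 1.496×10^8 = 2.55816×10^8 km.
Transfer-ellipse semi-major axis a_t = (r₁ + r₂)/2 = (1.332936×10^9 + 2.55816×10^8)/2 = 7.94376×10^8 km.
On the circular orbit at r = 1.332936×10^9 km, v_c = √(μ/r) = 9.978 km/s.
Vis-viva on the transfer ellipse at r = 1.332936×10^9 km gives v_t = √[μ(2/r − 1/a_t)] = 5.662 km/s.
Δv₁ = |v_t − v_c| = |5.662 − 9.978| = 4.316 km/s.

Δv₁ = 4.32 km/s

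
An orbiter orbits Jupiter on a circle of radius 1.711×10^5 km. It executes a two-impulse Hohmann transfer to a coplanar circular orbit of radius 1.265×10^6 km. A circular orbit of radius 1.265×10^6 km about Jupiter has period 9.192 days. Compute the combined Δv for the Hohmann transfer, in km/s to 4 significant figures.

Δv = 14.03 km/s

From Kepler's third law T² = 4π²r³/μ at r = 1.265×10^6 km, T = 9.192 days = 9.192 × 86400 s = 7.941888×10^5 s: μ = 4π²r³/T² = 1.26702×10^8 km³/s².
Transfer-ellipse semi-major axis a_t = (r₁ + r₂)/2 = (1.711×10^5 + 1.265×10^6)/2 = 7.1805×10^5 km.
Circular speed at r₁: v₁ = √(μ/r₁) = √(1.26702×10^8/1.711×10^5) = 27.212 km/s.
Transfer-orbit speed at r₁ (vis-viva equation): v_p = √[μ(2/r₁ − 1/a_t)] = 36.119 km/s.
First burn Δv₁ = |v_p − v₁| = 8.907 km/s.
Circular speed at r₂: v₂ = √(μ/r₂) = 10.008 km/s.
Transfer-orbit speed at r₂: v_a = √[μ(2/r₂ − 1/a_t)] = 4.8853 km/s.
Second burn Δv₂ = |v₂ − v_a| = 5.123 km/s.
Δv = Δv₁ + Δv₂ = 8.907 + 5.123 = 14.03 km/s.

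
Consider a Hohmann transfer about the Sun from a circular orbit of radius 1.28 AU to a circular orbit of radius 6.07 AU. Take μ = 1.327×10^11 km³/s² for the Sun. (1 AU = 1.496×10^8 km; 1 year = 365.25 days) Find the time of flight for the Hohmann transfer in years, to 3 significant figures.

In km: r₁ = 1.28 × 1.496×10^8 = 1.91488×10^8 km; r₂ = 6.07 × 1.496×10^8 = 9.08072×10^8 km.
Transfer-ellipse semi-major axis a_t = (r₁ + r₂)/2 = (1.91488×10^8 + 9.08072×10^8)/2 = 5.4978×10^8 km.
By Kepler's third law the transfer-orbit period is T = 2π√(a_t³/μ), so t = T/2 = 1.112×10^8 s.
Converting: 1.112×10^8 s ÷ 3.15576×10^7 s/year (365.25 × 86400) = 3.52 years.

t = 3.52 years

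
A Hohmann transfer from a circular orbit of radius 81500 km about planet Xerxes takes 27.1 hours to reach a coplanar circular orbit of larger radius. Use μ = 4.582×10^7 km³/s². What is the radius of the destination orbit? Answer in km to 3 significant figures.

r₂ = 6.26×10^5 km

Transfer time t = 27.1 hours = 97560 s, and t = π√(a_t³/μ).
So a_t = (μ t²/π²)^(1/3) = (4.582×10^7 × (97560)² / π²)^(1/3) = 3.5354×10^5 km.
Since a_t = (r₁ + r₂)/2, r₂ = 2a_t − r₁ = 2×3.5354×10^5 − 81500 = 6.2558×10^5 km.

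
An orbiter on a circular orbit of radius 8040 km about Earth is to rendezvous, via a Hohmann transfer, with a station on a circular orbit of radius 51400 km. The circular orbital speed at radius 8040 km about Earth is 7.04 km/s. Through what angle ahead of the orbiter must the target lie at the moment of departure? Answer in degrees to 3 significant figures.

φ = 101°

From the circular-orbit relation v² = μ/r at r = 8040 km: μ = v²r = (7.04)² × 8040 = 3.98475×10^5 km³/s².
Semi-major axis of the transfer orbit: a_t = (8040 + 51400)/2 = 29720 km.
The half-period of the transfer ellipse is t = π√(a_t³/μ) = 25500 s.
The target's mean motion on its circular orbit is ω₂ = √(μ/r₂³) = 5.417×10^-5 rad/s.
Angle swept by the target during transfer: ω₂·t = 1.3813 rad = 79.14°.
The orbiter traverses 180° on the transfer ellipse, so the target must lead by 180° − 79.14° = 101°.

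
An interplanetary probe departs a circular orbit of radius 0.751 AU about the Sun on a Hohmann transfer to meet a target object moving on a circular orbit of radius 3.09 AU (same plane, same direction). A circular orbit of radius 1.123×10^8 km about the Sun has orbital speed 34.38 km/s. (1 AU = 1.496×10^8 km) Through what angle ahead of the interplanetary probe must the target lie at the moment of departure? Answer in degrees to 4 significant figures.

From the circular-orbit relation v² = μ/r at r = 1.123×10^8 km: μ = v²r = (34.38)² × 1.123×10^8 = 1.32737×10^11 km³/s².
In km: r₁ = 0.751 × 1.496×10^8 = 1.123496×10^8 km; r₂ = 3.09 × 1.496×10^8 = 4.62264×10^8 km.
The Hohmann ellipse has a_t = (r₁ + r₂)/2 = 2.873068×10^8 km.
The half-period of the transfer ellipse is t = π√(a_t³/μ) = 4.1993×10^7 s.
The target's mean motion on its circular orbit is ω₂ = √(μ/r₂³) = 3.6657×10^-8 rad/s.
Angle swept by the target during transfer: ω₂·t = 1.5393 rad = 88.20°.
Arrival is 180° from departure on the ellipse, so φ = 180° − 88.20° = 91.80°.

φ = 91.80°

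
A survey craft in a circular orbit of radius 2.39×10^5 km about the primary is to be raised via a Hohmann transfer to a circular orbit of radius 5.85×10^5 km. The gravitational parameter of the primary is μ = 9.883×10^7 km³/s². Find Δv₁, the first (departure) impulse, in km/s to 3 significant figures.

The Hohmann ellipse has a_t = (r₁ + r₂)/2 = 4.120×10^5 km.
On the circular orbit at r = 2.390×10^5 km, v_c = √(μ/r) = 20.335 km/s.
Vis-viva on the transfer ellipse at r = 2.390×10^5 km gives v_t = √[μ(2/r − 1/a_t)] = 24.231 km/s.
Δv₁ = |v_t − v_c| = |24.231 − 20.335| = 3.896 km/s.

Δv₁ = 3.90 km/s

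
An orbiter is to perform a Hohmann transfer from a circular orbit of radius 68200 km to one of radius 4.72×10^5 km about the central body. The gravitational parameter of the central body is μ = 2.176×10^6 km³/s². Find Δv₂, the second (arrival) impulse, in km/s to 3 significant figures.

The Hohmann ellipse has a_t = (r₁ + r₂)/2 = 2.701×10^5 km.
On the circular orbit at r = 4.720×10^5 km, v_c = √(μ/r) = 2.147 km/s.
Transfer-orbit speed at the same r (vis-viva, a = a_t): v_t = √[μ(2/r − 1/a_t)] = 1.079 km/s.
Δv₂ = |v_t − v_c| = |1.079 − 2.147| = 1.068 km/s.

Δv₂ = 1.07 km/s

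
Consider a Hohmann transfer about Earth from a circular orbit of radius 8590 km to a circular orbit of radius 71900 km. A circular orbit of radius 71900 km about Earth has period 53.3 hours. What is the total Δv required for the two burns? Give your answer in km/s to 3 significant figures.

From Kepler's third law T² = 4π²r³/μ at r = 71900 km, T = 53.3 hours = 53.3 × 3600 s = 1.9188×10^5 s: μ = 4π²r³/T² = 3.98554×10^5 km³/s².
Transfer-ellipse semi-major axis a_t = (r₁ + r₂)/2 = (8590 + 71900)/2 = 40245 km.
At r₁ the circular-orbit speed is v₁ = √(μ/r₁) = 6.8116 km/s.
On the transfer ellipse at r₁, v² = μ(2/r − 1/a) gives v_p = √[μ(2/r₁ − 1/a_t)] = 9.1045 km/s.
First burn Δv₁ = |v_p − v₁| = 2.293 km/s.
At r₂, v₂ = √(μ/r₂) = 2.3544 km/s.
Transfer-orbit speed at r₂: v_a = √[μ(2/r₂ − 1/a_t)] = 1.0877 km/s.
Second burn Δv₂ = |v₂ − v_a| = 1.267 km/s.
Total Δv = Δv₁ + Δv₂ = 3.560 km/s.

Δv = 3.56 km/s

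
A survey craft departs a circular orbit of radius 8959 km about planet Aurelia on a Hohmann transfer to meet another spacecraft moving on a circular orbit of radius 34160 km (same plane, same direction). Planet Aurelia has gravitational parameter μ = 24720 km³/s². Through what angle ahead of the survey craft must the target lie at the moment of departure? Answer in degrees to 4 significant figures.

Transfer-ellipse semi-major axis a_t = (r₁ + r₂)/2 = (8959 + 34160)/2 = 21559.5 km.
Transfer time t = π√(a_t³/μ) = 63253 s.
The target's mean motion on its circular orbit is ω₂ = √(μ/r₂³) = 2.4903×10^-5 rad/s.
Angle swept by the target during transfer: ω₂·t = 1.5752 rad = 90.25°.
Arrival is 180° from departure on the ellipse, so φ = 180° − 90.25° = 89.75°.

φ = 89.75°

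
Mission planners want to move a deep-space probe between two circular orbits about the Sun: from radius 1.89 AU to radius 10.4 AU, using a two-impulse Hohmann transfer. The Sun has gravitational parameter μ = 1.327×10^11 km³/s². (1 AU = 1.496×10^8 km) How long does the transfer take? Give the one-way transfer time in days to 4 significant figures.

In km: r₁ = 1.89 × 1.496×10^8 = 2.82744×10^8 km; r₂ = 10.4 × 1.496×10^8 = 1.55584×10^9 km.
Transfer-ellipse semi-major axis a_t = (r₁ + r₂)/2 = (2.82744×10^8 + 1.55584×10^9)/2 = 9.19292×10^8 km.
Half the transfer-orbit period gives t = π√(a_t³/μ) = 2.404×10^8 s.
Converting: 2.404×10^8 s ÷ 86400 s/day = 2782 days.

t = 2782 days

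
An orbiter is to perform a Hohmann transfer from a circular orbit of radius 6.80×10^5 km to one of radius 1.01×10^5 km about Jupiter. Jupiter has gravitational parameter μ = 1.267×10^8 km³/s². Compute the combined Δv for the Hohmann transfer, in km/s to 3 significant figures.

Δv = 18.0 km/s

Transfer-ellipse semi-major axis a_t = (r₁ + r₂)/2 = (6.800×10^5 + 1.010×10^5)/2 = 3.905×10^5 km.
Circular speed at r₁: v₁ = √(μ/r₁) = √(1.267×10^8/6.800×10^5) = 13.65 km/s.
Transfer-orbit speed at r₁ (v² = μ(2/r − 1/a)): v_a = √[μ(2/r₁ − 1/a_t)] = 6.942 km/s.
First burn Δv₁ = |v_a − v₁| = 6.708 km/s.
At r₂, v₂ = √(μ/r₂) = 35.42 km/s.
Transfer-orbit speed at r₂: v_p = √[μ(2/r₂ − 1/a_t)] = 46.74 km/s.
Second burn Δv₂ = |v₂ − v_p| = 11.32 km/s.
Total Δv = Δv₁ + Δv₂ = 18.03 km/s.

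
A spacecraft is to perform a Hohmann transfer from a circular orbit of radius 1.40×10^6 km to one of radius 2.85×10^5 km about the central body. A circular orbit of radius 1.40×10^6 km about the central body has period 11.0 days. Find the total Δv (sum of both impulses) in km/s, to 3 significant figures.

Δv = 9.80 km/s

From Kepler's third law T² = 4π²r³/μ at r = 1.40×10^6 km, T = 11.0 days = 11.0 × 86400 s = 9.504×10^5 s: μ = 4π²r³/T² = 1.19931×10^8 km³/s².
Transfer-ellipse semi-major axis a_t = (r₁ + r₂)/2 = (1.400×10^6 + 2.850×10^5)/2 = 8.425×10^5 km.
At r₁ the circular-orbit speed is v₁ = √(μ/r₁) = 9.2555 km/s.
Transfer-orbit speed at r₁ (v² = μ(2/r − 1/a)): v_a = √[μ(2/r₁ − 1/a_t)] = 5.3832 km/s.
First burn Δv₁ = |v_a − v₁| = 3.872 km/s.
At r₂, v₂ = √(μ/r₂) = 20.51 km/s.
Transfer-orbit speed at r₂: v_p = √[μ(2/r₂ − 1/a_t)] = 26.44 km/s.
Second burn Δv₂ = |v₂ − v_p| = 5.930 km/s.
Δv = Δv₁ + Δv₂ = 3.872 + 5.930 = 9.802 km/s.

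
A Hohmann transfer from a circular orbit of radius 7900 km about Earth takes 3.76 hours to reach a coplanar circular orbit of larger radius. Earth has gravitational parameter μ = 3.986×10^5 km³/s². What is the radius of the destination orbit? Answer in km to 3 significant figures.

r₂ = 31100 km

Transfer time t = 3.76 hours = 13536 s, and t = π√(a_t³/μ).
So a_t = (μ t²/π²)^(1/3) = (3.986×10^5 × (13536)² / π²)^(1/3) = 19487 km.
Since a_t = (r₁ + r₂)/2, r₂ = 2a_t − r₁ = 2×19487 − 7900 = 31074 km.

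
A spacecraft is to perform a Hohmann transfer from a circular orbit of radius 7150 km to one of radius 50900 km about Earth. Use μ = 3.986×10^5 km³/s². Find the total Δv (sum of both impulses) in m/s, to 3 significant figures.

Δv = 3830 m/s

Transfer-ellipse semi-major axis a_t = (r₁ + r₂)/2 = (7150 + 50900)/2 = 29025 km.
Circular speed at r₁: v₁ = √(μ/r₁) = √(3.986×10^5/7150) = 7.46648 km/s.
On the transfer ellipse at r₁, v² = μ(2/r − 1/a) gives v_p = √[μ(2/r₁ − 1/a_t)] = 9.88754 km/s.
First burn Δv₁ = |v_p − v₁| = 2.4211 km/s.
Circular speed at r₂: v₂ = √(μ/r₂) = 2.7984 km/s.
Transfer-orbit speed at r₂: v_a = √[μ(2/r₂ − 1/a_t)] = 1.3889 km/s.
Second burn Δv₂ = |v₂ − v_a| = 1.4095 km/s.
Δv = Δv₁ + Δv₂ = 2.4211 + 1.4095 = 3.831 km/s.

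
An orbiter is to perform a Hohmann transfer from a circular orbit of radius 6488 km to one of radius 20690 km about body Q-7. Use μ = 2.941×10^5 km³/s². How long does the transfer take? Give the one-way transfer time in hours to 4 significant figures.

t = 2.549 hours

The Hohmann ellipse has a_t = (r₁ + r₂)/2 = 13589 km.
By Kepler's third law the transfer-orbit period is T = 2π√(a_t³/μ), so t = T/2 = 9177 s.
Converting: 9177 s ÷ 3600 s/hour = 2.549 hours.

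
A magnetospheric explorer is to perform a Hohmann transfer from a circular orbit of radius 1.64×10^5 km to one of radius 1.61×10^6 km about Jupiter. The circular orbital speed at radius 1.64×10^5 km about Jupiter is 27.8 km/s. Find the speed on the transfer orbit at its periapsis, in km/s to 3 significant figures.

v = 37.5 km/s

From the circular-orbit relation v² = μ/r at r = 1.64×10^5 km: μ = v²r = (27.8)² × 1.64×10^5 = 1.26746×10^8 km³/s².
The Hohmann ellipse has a_t = (r₁ + r₂)/2 = 8.870×10^5 km.
At periapsis, r = 1.640×10^5 km.
From the vis-viva equation, v = √[μ(2/r − 1/a_t)] = 37.45 km/s.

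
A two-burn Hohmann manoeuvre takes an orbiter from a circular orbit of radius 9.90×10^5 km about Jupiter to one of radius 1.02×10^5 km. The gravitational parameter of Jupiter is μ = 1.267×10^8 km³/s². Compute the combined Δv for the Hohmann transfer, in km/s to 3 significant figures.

Transfer-ellipse semi-major axis a_t = (r₁ + r₂)/2 = (9.900×10^5 + 1.020×10^5)/2 = 5.460×10^5 km.
At r₁ the circular-orbit speed is v₁ = √(μ/r₁) = 11.3128 km/s.
Transfer-orbit speed at r₁ (v² = μ(2/r − 1/a)): v_a = √[μ(2/r₁ − 1/a_t)] = 4.88961 km/s.
First burn Δv₁ = |v_a − v₁| = 6.4232 km/s.
At r₂, v₂ = √(μ/r₂) = 35.244 km/s.
Transfer-orbit speed at r₂: v_p = √[μ(2/r₂ − 1/a_t)] = 47.458 km/s.
Second burn Δv₂ = |v₂ − v_p| = 12.214 km/s.
Δv = Δv₁ + Δv₂ = 6.4232 + 12.214 = 18.64 km/s.

Δv = 18.6 km/s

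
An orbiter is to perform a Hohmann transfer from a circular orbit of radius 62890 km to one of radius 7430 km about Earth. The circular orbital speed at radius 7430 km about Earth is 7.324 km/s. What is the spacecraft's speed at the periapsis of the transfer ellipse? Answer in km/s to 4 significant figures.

v = 9.795 km/s

From the circular-orbit relation v² = μ/r at r = 7430 km: μ = v²r = (7.324)² × 7430 = 3.98552×10^5 km³/s².
The Hohmann ellipse has a_t = (r₁ + r₂)/2 = 35160 km.
At periapsis, r = 7430 km.
Vis-viva: v = √[μ(2/r − 1/a_t)] = √[3.98552×10^5 × (2/7430 − 1/35160)] = 9.795 km/s.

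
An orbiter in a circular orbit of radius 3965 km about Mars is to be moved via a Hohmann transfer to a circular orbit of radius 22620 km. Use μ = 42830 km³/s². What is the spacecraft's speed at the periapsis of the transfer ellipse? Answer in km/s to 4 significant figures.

Semi-major axis of the transfer orbit: a_t = (3965 + 22620)/2 = 13292.5 km.
At periapsis, r = 3965 km.
Vis-viva: v = √[μ(2/r − 1/a_t)] = √[42830 × (2/3965 − 1/13292.5)] = 4.287 km/s.

v = 4.287 km/s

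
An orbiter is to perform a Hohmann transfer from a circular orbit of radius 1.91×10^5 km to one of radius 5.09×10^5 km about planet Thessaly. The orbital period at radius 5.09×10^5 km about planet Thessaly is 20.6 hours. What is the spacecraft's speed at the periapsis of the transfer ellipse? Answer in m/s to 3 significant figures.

From Kepler's third law T² = 4π²r³/μ at r = 5.09×10^5 km, T = 20.6 hours = 20.6 × 3600 s = 74160 s: μ = 4π²r³/T² = 9.46616×10^8 km³/s².
The Hohmann ellipse has a_t = (r₁ + r₂)/2 = 3.500×10^5 km.
At periapsis, r = 1.910×10^5 km.
Applying v² = μ(2/r − 1/a_t): v = 84.90 km/s.

v = 84900 m/s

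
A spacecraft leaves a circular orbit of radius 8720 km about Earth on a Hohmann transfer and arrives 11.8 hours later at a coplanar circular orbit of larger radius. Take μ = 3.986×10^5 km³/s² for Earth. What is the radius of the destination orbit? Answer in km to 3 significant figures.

r₂ = 74800 km

Transfer time t = 11.8 hours = 42480 s, and t = π√(a_t³/μ).
So a_t = (μ t²/π²)^(1/3) = (3.986×10^5 × (42480)² / π²)^(1/3) = 41770 km.
Since a_t = (r₁ + r₂)/2, r₂ = 2a_t − r₁ = 2×41770 − 8720 = 74820 km.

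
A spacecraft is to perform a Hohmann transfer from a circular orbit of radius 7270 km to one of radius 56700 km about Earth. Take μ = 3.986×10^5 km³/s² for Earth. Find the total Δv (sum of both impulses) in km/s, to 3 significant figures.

Δv = 3.84 km/s

The Hohmann ellipse has a_t = (r₁ + r₂)/2 = 31985 km.
At r₁ the circular-orbit speed is v₁ = √(μ/r₁) = 7.405 km/s.
On the transfer ellipse at r₁, vis-viva equation gives v_p = √[μ(2/r₁ − 1/a_t)] = 9.859 km/s.
First burn Δv₁ = |v_p − v₁| = 2.454 km/s.
Circular speed at r₂: v₂ = √(μ/r₂) = 2.651 km/s.
Transfer-orbit speed at r₂: v_a = √[μ(2/r₂ − 1/a_t)] = 1.264 km/s.
Second burn Δv₂ = |v₂ − v_a| = 1.387 km/s.
Δv = Δv₁ + Δv₂ = 2.454 + 1.387 = 3.841 km/s.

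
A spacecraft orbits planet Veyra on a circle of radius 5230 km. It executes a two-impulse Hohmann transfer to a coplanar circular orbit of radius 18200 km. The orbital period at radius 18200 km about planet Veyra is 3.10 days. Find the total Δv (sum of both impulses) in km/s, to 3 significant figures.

From Kepler's third law T² = 4π²r³/μ at r = 18200 km, T = 3.10 days = 3.10 × 86400 s = 2.6784×10^5 s: μ = 4π²r³/T² = 3317.59 km³/s².
The Hohmann ellipse has a_t = (r₁ + r₂)/2 = 11715 km.
Circular speed at r₁: v₁ = √(μ/r₁) = √(3317.59/5230) = 0.796454 km/s.
On the transfer ellipse at r₁, vis-viva gives v_p = √[μ(2/r₁ − 1/a_t)] = 0.992716 km/s.
First burn Δv₁ = |v_p − v₁| = 0.19626 km/s.
Circular speed at r₂: v₂ = √(μ/r₂) = 0.42695 km/s.
Transfer-orbit speed at r₂: v_a = √[μ(2/r₂ − 1/a_t)] = 0.28527 km/s.
Second burn Δv₂ = |v₂ − v_a| = 0.14168 km/s.
Total Δv = Δv₁ + Δv₂ = 0.3379 km/s.

Δv = 0.338 km/s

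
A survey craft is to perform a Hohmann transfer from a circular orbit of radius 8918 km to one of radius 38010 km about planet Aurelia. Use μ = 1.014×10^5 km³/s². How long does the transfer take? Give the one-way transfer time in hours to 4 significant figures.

Transfer-ellipse semi-major axis a_t = (r₁ + r₂)/2 = (8918 + 38010)/2 = 23464 km.
Transfer time t = π√(a_t³/μ) = π√((23464)³ / 1.014×10^5) = 35460 s.
Converting: 35460 s ÷ 3600 s/hour = 9.850 hours.

t = 9.850 hours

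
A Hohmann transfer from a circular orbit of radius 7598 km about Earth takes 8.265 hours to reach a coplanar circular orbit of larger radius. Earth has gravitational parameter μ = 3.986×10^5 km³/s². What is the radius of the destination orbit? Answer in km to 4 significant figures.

r₂ = 58290 km

Transfer time t = 8.265 hours = 29754 s, and t = π√(a_t³/μ).
So a_t = (μ t²/π²)^(1/3) = (3.986×10^5 × (29754)² / π²)^(1/3) = 32944 km.
Since a_t = (r₁ + r₂)/2, r₂ = 2a_t − r₁ = 2×32944 − 7598 = 58290 km.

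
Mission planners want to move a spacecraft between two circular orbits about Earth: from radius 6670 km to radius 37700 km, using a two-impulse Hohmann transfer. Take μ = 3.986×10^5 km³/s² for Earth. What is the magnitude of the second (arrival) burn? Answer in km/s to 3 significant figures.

Δv₂ = 1.47 km/s

The Hohmann ellipse has a_t = (r₁ + r₂)/2 = 22185 km.
On the circular orbit at r = 37700 km, v_c = √(μ/r) = 3.252 km/s.
Transfer-orbit speed at the same r (vis-viva, a = a_t): v_t = √[μ(2/r − 1/a_t)] = 1.783 km/s.
Δv₂ = |v_t − v_c| = |1.783 − 3.252| = 1.469 km/s.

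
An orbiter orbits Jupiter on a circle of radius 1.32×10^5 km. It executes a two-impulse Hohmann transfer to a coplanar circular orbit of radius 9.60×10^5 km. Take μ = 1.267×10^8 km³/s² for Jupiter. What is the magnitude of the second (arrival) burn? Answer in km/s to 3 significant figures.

Δv₂ = 5.84 km/s

Transfer-ellipse semi-major axis a_t = (r₁ + r₂)/2 = (1.320×10^5 + 9.600×10^5)/2 = 5.460×10^5 km.
Circular speed at r = 9.600×10^5 km: v_c = √(μ/r) = 11.4882 km/s.
Transfer-orbit speed at the same r (vis-viva, a = a_t): v_t = √[μ(2/r − 1/a_t)] = 5.64863 km/s.
Δv₂ = |v_t − v_c| = |5.64863 − 11.4882| = 5.840 km/s.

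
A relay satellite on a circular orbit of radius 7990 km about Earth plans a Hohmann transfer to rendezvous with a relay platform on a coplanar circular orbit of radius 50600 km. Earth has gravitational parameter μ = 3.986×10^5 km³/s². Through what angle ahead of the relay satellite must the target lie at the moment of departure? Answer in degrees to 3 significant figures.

Transfer-ellipse semi-major axis a_t = (r₁ + r₂)/2 = (7990 + 50600)/2 = 29295 km.
The half-period of the transfer ellipse is t = π√(a_t³/μ) = 24950 s.
The target's mean motion on its circular orbit is ω₂ = √(μ/r₂³) = 5.5468×10^-5 rad/s.
Angle swept by the target during transfer: ω₂·t = 1.3839 rad = 79.29°.
Arrival is 180° from departure on the ellipse, so φ = 180° − 79.29° = 101°.

φ = 101°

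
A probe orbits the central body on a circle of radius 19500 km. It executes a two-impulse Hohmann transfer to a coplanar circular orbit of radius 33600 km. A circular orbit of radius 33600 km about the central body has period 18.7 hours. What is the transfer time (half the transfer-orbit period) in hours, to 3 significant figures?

From Kepler's third law T² = 4π²r³/μ at r = 33600 km, T = 18.7 hours = 18.7 × 3600 s = 67320 s: μ = 4π²r³/T² = 3.30438×10^5 km³/s².
Transfer-ellipse semi-major axis a_t = (r₁ + r₂)/2 = (19500 + 33600)/2 = 26550 km.
Transfer time t = π√(a_t³/μ) = π√((26550)³ / 3.30438×10^5) = 23640 s.
Converting: 23640 s ÷ 3600 s/hour = 6.57 hours.

t = 6.57 hours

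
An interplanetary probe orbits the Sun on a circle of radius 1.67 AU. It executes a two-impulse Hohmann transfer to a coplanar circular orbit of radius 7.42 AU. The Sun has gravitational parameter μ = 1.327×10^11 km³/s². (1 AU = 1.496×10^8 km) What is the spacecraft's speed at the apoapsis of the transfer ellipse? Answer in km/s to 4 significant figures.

In km: r₁ = 1.67 × 1.496×10^8 = 2.49832×10^8 km; r₂ = 7.42 × 1.496×10^8 = 1.110032×10^9 km.
Semi-major axis of the transfer orbit: a_t = (2.49832×10^8 + 1.110032×10^9)/2 = 6.79932×10^8 km.
At apoapsis, r = 1.110032×10^9 km.
Vis-viva: v = √[μ(2/r − 1/a_t)] = √[1.327×10^11 × (2/1.110032×10^9 − 1/6.79932×10^8)] = 6.628 km/s.

v = 6.628 km/s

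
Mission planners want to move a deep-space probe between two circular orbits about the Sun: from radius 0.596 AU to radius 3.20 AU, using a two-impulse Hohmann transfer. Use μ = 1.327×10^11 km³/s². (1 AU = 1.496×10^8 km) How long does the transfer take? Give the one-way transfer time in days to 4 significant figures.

In km: r₁ = 0.596 × 1.496×10^8 = 8.91616×10^7 km; r₂ = 3.20 × 1.496×10^8 = 4.7872×10^8 km.
Semi-major axis of the transfer orbit: a_t = (8.91616×10^7 + 4.7872×10^8)/2 = 2.839408×10^8 km.
Half the transfer-orbit period gives t = π√(a_t³/μ) = 4.1263×10^7 s.
Converting: 4.1263×10^7 s ÷ 86400 s/day = 477.6 days.

t = 477.6 days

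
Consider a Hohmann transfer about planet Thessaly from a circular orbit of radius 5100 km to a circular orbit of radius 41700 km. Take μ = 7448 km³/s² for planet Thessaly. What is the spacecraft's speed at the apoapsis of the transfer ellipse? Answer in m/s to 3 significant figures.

The Hohmann ellipse has a_t = (r₁ + r₂)/2 = 23400 km.
At apoapsis, r = 41700 km.
Vis-viva: v = √[μ(2/r − 1/a_t)] = √[7448 × (2/41700 − 1/23400)] = 0.1973 km/s.

v = 197 m/s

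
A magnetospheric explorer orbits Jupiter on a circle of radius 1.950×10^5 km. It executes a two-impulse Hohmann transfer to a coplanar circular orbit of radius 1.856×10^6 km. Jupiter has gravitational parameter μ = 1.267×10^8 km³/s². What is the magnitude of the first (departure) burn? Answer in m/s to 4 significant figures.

Semi-major axis of the transfer orbit: a_t = (1.950×10^5 + 1.856×10^6)/2 = 1.0255×10^6 km.
Circular speed at r = 1.950×10^5 km: v_c = √(μ/r) = 25.490 km/s.
Transfer-orbit speed at the same r (vis-viva, a = a_t): v_t = √[μ(2/r − 1/a_t)] = 34.292 km/s.
Δv₁ = |v_t − v_c| = |34.292 − 25.490| = 8.802 km/s.

Δv₁ = 8802 m/s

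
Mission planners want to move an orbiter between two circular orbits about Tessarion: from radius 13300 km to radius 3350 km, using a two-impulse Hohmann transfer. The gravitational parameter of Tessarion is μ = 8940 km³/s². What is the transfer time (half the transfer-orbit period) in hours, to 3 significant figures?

Transfer-ellipse semi-major axis a_t = (r₁ + r₂)/2 = (13300 + 3350)/2 = 8325 km.
Transfer time t = π√(a_t³/μ) = π√((8325)³ / 8940) = 25240 s.
Converting: 25240 s ÷ 3600 s/hour = 7.01 hours.

t = 7.01 hours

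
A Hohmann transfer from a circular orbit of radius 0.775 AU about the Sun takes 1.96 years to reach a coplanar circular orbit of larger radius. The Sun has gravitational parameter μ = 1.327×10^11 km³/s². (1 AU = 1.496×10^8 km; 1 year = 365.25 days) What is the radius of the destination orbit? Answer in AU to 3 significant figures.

r₂ = 4.20 AU

In km: r₁ = 0.775 × 1.496×10^8 = 1.1594×10^8 km.
Transfer time t = 1.96 years × 365.25 × 86400 s = 6.1852896×10^7 s, and t = π√(a_t³/μ).
So a_t = (μ t²/π²)^(1/3) = (1.327×10^11 × (6.1852896×10^7)² / π²)^(1/3) = 3.7190×10^8 km.
Since a_t = (r₁ + r₂)/2, r₂ = 2a_t − r₁ = 2×3.7190×10^8 − 1.1594×10^8 = 6.2786×10^8 km.
In AU: r₂ = 6.2786×10^8 / 1.496×10^8 = 4.20 AU.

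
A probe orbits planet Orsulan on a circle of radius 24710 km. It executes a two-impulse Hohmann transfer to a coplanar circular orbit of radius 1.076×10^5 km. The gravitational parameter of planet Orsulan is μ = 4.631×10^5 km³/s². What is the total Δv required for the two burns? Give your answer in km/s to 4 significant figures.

Transfer-ellipse semi-major axis a_t = (r₁ + r₂)/2 = (24710 + 1.076×10^5)/2 = 66155 km.
At r₁ the circular-orbit speed is v₁ = √(μ/r₁) = 4.329 km/s.
On the transfer ellipse at r₁, vis-viva gives v_p = √[μ(2/r₁ − 1/a_t)] = 5.521 km/s.
First burn Δv₁ = |v_p − v₁| = 1.192 km/s.
At r₂, v₂ = √(μ/r₂) = 2.0746 km/s.
Transfer-orbit speed at r₂: v_a = √[μ(2/r₂ − 1/a_t)] = 1.2679 km/s.
Second burn Δv₂ = |v₂ − v_a| = 0.8067 km/s.
Total Δv = Δv₁ + Δv₂ = 1.999 km/s.

Δv = 1.999 km/s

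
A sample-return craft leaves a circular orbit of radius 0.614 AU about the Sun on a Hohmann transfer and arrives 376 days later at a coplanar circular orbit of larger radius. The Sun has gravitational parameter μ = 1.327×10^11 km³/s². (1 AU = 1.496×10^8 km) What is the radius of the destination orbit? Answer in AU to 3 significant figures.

In km: r₁ = 0.614 × 1.496×10^8 = 9.18544×10^7 km.
Transfer time t = 376 days = 3.24864×10^7 s, and t = π√(a_t³/μ).
So a_t = (μ t²/π²)^(1/3) = (1.327×10^11 × (3.24864×10^7)² / π²)^(1/3) = 2.4210×10^8 km.
Since a_t = (r₁ + r₂)/2, r₂ = 2a_t − r₁ = 2×2.4210×10^8 − 9.18544×10^7 = 3.923456×10^8 km.
In AU: r₂ = 3.923456×10^8 / 1.496×10^8 = 2.62 AU.

r₂ = 2.62 AU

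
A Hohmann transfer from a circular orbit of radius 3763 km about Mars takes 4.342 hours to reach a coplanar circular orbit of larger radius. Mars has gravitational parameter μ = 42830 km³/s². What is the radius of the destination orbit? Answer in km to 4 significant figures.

r₂ = 16630 km

Transfer time t = 4.342 hours = 15631.2 s, and t = π√(a_t³/μ).
So a_t = (μ t²/π²)^(1/3) = (42830 × (15631.2)² / π²)^(1/3) = 10197 km.
Since a_t = (r₁ + r₂)/2, r₂ = 2a_t − r₁ = 2×10197 − 3763 = 16631 km.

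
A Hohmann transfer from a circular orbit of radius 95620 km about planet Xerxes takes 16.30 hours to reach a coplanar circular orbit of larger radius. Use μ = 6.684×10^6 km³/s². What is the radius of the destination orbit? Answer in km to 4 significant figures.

Transfer time t = 16.30 hours = 58680 s, and t = π√(a_t³/μ).
So a_t = (μ t²/π²)^(1/3) = (6.684×10^6 × (58680)² / π²)^(1/3) = 1.3261×10^5 km.
Since a_t = (r₁ + r₂)/2, r₂ = 2a_t − r₁ = 2×1.3261×10^5 − 95620 = 1.696×10^5 km.

r₂ = 1.696×10^5 km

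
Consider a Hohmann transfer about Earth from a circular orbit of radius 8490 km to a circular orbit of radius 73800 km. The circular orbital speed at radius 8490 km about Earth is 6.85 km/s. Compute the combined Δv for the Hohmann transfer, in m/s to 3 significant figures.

From the circular-orbit relation v² = μ/r at r = 8490 km: μ = v²r = (6.85)² × 8490 = 3.98372×10^5 km³/s².
Transfer-ellipse semi-major axis a_t = (r₁ + r₂)/2 = (8490 + 73800)/2 = 41145 km.
At r₁ the circular-orbit speed is v₁ = √(μ/r₁) = 6.850 km/s.
Transfer-orbit speed at r₁ (vis-viva equation): v_p = √[μ(2/r₁ − 1/a_t)] = 9.174 km/s.
First burn Δv₁ = |v_p − v₁| = 2.324 km/s.
Circular speed at r₂: v₂ = √(μ/r₂) = 2.323 km/s.
Transfer-orbit speed at r₂: v_a = √[μ(2/r₂ − 1/a_t)] = 1.055 km/s.
Second burn Δv₂ = |v₂ − v_a| = 1.268 km/s.
Δv = Δv₁ + Δv₂ = 2.324 + 1.268 = 3.592 km/s.

Δv = 3590 m/s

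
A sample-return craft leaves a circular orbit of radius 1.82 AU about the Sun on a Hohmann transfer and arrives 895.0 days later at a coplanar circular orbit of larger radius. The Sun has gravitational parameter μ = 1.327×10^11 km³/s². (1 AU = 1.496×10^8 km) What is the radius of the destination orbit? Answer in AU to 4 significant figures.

In km: r₁ = 1.82 × 1.496×10^8 = 2.72272×10^8 km.
Transfer time t = 895.0 days = 7.7328×10^7 s, and t = π√(a_t³/μ).
So a_t = (μ t²/π²)^(1/3) = (1.327×10^11 × (7.7328×10^7)² / π²)^(1/3) = 4.3160×10^8 km.
Since a_t = (r₁ + r₂)/2, r₂ = 2a_t − r₁ = 2×4.3160×10^8 − 2.72272×10^8 = 5.90928×10^8 km.
In AU: r₂ = 5.90928×10^8 / 1.496×10^8 = 3.950 AU.

r₂ = 3.950 AU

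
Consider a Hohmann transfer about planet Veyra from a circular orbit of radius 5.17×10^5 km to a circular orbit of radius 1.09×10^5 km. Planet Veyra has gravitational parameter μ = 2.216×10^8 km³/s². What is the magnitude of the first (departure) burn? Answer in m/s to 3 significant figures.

Δv₁ = 8490 m/s

The Hohmann ellipse has a_t = (r₁ + r₂)/2 = 3.130×10^5 km.
Circular speed at r = 5.170×10^5 km: v_c = √(μ/r) = 20.703 km/s.
Transfer-orbit speed at the same r (vis-viva, a = a_t): v_t = √[μ(2/r − 1/a_t)] = 12.217 km/s.
Δv₁ = |v_t − v_c| = |12.217 − 20.703| = 8.486 km/s.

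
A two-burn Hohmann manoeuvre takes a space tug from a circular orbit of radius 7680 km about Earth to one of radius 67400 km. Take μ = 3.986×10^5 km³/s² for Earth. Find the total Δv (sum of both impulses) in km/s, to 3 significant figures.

The Hohmann ellipse has a_t = (r₁ + r₂)/2 = 37540 km.
Circular speed at r₁: v₁ = √(μ/r₁) = √(3.986×10^5/7680) = 7.204 km/s.
Transfer-orbit speed at r₁ (vis-viva): v_p = √[μ(2/r₁ − 1/a_t)] = 9.653 km/s.
First burn Δv₁ = |v_p − v₁| = 2.449 km/s.
At r₂, v₂ = √(μ/r₂) = 2.432 km/s.
Transfer-orbit speed at r₂: v_a = √[μ(2/r₂ − 1/a_t)] = 1.100 km/s.
Second burn Δv₂ = |v₂ − v_a| = 1.332 km/s.
Total Δv = Δv₁ + Δv₂ = 3.781 km/s.

Δv = 3.78 km/s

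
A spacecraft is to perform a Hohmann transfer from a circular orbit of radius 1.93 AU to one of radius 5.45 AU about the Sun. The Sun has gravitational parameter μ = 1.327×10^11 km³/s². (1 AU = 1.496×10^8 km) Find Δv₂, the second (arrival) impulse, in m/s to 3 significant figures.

Δv₂ = 3530 m/s

In km: r₁ = 1.93 × 1.496×10^8 = 2.88728×10^8 km; r₂ = 5.45 × 1.496×10^8 = 8.1532×10^8 km.
Semi-major axis of the transfer orbit: a_t = (2.88728×10^8 + 8.1532×10^8)/2 = 5.52024×10^8 km.
On the circular orbit at r = 8.1532×10^8 km, v_c = √(μ/r) = 12.7577 km/s.
Vis-viva on the transfer ellipse at r = 8.1532×10^8 km gives v_t = √[μ(2/r − 1/a_t)] = 9.22650 km/s.
Δv₂ = |v_t − v_c| = |9.22650 − 12.7577| = 3.531 km/s.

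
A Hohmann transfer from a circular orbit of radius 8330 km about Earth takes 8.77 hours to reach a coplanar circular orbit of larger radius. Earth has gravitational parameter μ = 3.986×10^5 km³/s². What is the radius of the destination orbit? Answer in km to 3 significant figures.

Transfer time t = 8.77 hours = 31572 s, and t = π√(a_t³/μ).
So a_t = (μ t²/π²)^(1/3) = (3.986×10^5 × (31572)² / π²)^(1/3) = 34273 km.
Since a_t = (r₁ + r₂)/2, r₂ = 2a_t − r₁ = 2×34273 − 8330 = 60216 km.

r₂ = 60200 km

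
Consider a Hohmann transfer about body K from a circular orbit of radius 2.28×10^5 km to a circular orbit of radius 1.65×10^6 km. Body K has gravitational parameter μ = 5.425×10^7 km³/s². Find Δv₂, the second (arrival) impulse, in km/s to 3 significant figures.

Δv₂ = 2.91 km/s

Transfer-ellipse semi-major axis a_t = (r₁ + r₂)/2 = (2.280×10^5 + 1.650×10^6)/2 = 9.390×10^5 km.
Circular speed at r = 1.650×10^6 km: v_c = √(μ/r) = 5.734 km/s.
Transfer-orbit speed at the same r (vis-viva, a = a_t): v_t = √[μ(2/r − 1/a_t)] = 2.825 km/s.
Δv₂ = |v_t − v_c| = |2.825 − 5.734| = 2.909 km/s.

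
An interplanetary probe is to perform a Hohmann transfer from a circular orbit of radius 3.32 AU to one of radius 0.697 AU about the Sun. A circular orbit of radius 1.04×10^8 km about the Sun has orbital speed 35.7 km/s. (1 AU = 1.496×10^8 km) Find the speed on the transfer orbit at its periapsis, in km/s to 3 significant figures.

v = 45.8 km/s

From the circular-orbit relation v² = μ/r at r = 1.04×10^8 km: μ = v²r = (35.7)² × 1.04×10^8 = 1.32547×10^11 km³/s².
In km: r₁ = 3.32 × 1.496×10^8 = 4.96672×10^8 km; r₂ = 0.697 × 1.496×10^8 = 1.042712×10^8 km.
The Hohmann ellipse has a_t = (r₁ + r₂)/2 = 3.004716×10^8 km.
The periapsis of the transfer ellipse is at r = 1.042712×10^8 km.
From the vis-viva equation, v = √[μ(2/r − 1/a_t)] = 45.84 km/s.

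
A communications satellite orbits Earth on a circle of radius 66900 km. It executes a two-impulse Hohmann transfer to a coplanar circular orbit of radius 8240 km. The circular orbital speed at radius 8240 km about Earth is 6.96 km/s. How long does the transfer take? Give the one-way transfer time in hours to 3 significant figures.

t = 10.1 hours

From the circular-orbit relation v² = μ/r at r = 8240 km: μ = v²r = (6.96)² × 8240 = 3.99159×10^5 km³/s².
The Hohmann ellipse has a_t = (r₁ + r₂)/2 = 37570 km.
Transfer time t = π√(a_t³/μ) = π√((37570)³ / 3.99159×10^5) = 36210 s.
Converting: 36210 s ÷ 3600 s/hour = 10.1 hours.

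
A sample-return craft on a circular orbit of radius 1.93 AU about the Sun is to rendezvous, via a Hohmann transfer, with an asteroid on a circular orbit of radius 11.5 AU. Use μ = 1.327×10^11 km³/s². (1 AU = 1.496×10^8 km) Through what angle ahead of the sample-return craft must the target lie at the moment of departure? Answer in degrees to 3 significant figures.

φ = 99.7°

In km: r₁ = 1.93 × 1.496×10^8 = 2.88728×10^8 km; r₂ = 11.5 × 1.496×10^8 = 1.7204×10^9 km.
Semi-major axis of the transfer orbit: a_t = (2.88728×10^8 + 1.7204×10^9)/2 = 1.004564×10^9 km.
The half-period of the transfer ellipse is t = π√(a_t³/μ) = 2.74588×10^8 s.
Target angular speed ω₂ = √(μ/r₂³) = 5.10495×10^-9 rad/s.
Angle swept by the target during transfer: ω₂·t = 1.40176 rad = 80.31°.
Arrival is 180° from departure on the ellipse, so φ = 180° − 80.31° = 99.7°.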